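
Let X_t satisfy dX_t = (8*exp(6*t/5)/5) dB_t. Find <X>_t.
<X>_t = 16*exp(12*t/5)/15 - 16/15

For an Itô process dX_t = a(t) dt + b(t) dB_t, the quadratic variation is <X>_t = int_0^t b(s)^2 ds (the drift term does not contribute). Here b(s) = 8*exp(6*s/5)/5, so
  b(s)^2 = 64*exp(12*s/5)/25.
Integrating from 0 to t:
  <X>_t = int_0^t (64*exp(12*s/5)/25) ds = 16*exp(12*t/5)/15 - 16/15.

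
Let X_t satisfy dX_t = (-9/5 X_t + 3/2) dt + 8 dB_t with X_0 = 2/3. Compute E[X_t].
E[X_t] = 5/6 - exp(-9*t/5)/6

Taking expectations and using E[dB_t] = 0, the mean m(t) = E[X_t] satisfies the ODE m'(t) = a m(t) + b with m(0) = x_0. With a = -9/5, b = 3/2, x_0 = 2/3, the solution is
  m(t) = x_0 * exp(a t) + (b/a) * (exp(a t) - 1)
       = (2/3) * exp((-9/5) t) + ((3/2)/(-9/5)) * (exp((-9/5) t) - 1)
       = 5/6 - exp(-9*t/5)/6.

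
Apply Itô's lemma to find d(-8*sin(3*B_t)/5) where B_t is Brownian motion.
d(-8*sin(3*B_t)/5) = (36*sin(3*B_t)/5) dt + (-24*cos(3*B_t)/5) dB_t

Itô's formula for f(B_t) gives d f(B_t) = f'(B_t) dB_t + (1/2) f''(B_t) dt. Compute derivatives of f(x) = -8*sin(3*x)/5:
  f'(x)  = -24*cos(3*x)/5
  f''(x) = 72*sin(3*x)/5
Substitute x = B_t and multiply the f'' term by 1/2:
  drift     = (1/2) * (72*sin(3*x)/5) evaluated at B_t = 36*sin(3*B_t)/5
  diffusion = (-24*cos(3*x)/5) evaluated at B_t = -24*cos(3*B_t)/5
Therefore d(-8*sin(3*B_t)/5) = (36*sin(3*B_t)/5) dt + (-24*cos(3*B_t)/5) dB_t.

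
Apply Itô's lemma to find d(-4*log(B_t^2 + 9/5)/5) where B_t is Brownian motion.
d(-4*log(B_t^2 + 9/5)/5) = (4*(5*B_t^2 - 9)/(5*B_t^2 + 9)^2) dt + (-8*B_t/(5*B_t^2 + 9)) dB_t

Itô's formula for f(B_t) gives d f(B_t) = f'(B_t) dB_t + (1/2) f''(B_t) dt. Compute derivatives of f(x) = -4*log(x^2 + 9/5)/5:
  f'(x)  = -8*x/(5*x^2 + 9)
  f''(x) = 8*(5*x^2 - 9)/(5*x^2 + 9)^2
Substitute x = B_t and multiply the f'' term by 1/2:
  drift     = (1/2) * (8*(5*x^2 - 9)/(5*x^2 + 9)^2) evaluated at B_t = 4*(5*B_t^2 - 9)/(5*B_t^2 + 9)^2
  diffusion = (-8*x/(5*x^2 + 9)) evaluated at B_t = -8*B_t/(5*B_t^2 + 9)
Therefore d(-4*log(B_t^2 + 9/5)/5) = (4*(5*B_t^2 - 9)/(5*B_t^2 + 9)^2) dt + (-8*B_t/(5*B_t^2 + 9)) dB_t.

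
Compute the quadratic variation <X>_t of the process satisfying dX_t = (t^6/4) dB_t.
<X>_t = t^13/208

For an Itô process dX_t = a(t) dt + b(t) dB_t, the quadratic variation is <X>_t = int_0^t b(s)^2 ds (the drift term does not contribute). Here b(s) = s^6/4, so
  b(s)^2 = s^12/16.
Integrating from 0 to t:
  <X>_t = int_0^t (s^12/16) ds = t^13/208.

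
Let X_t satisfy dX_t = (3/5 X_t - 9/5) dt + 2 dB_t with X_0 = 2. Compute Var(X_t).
Var(X_t) = 10*exp(6*t/5)/3 - 10/3

The variance V(t) = Var(X_t) satisfies V'(t) = 2 a V(t) + c^2 with V(0) = 0 (drift coefficient is linear in X, diffusion is constant). With a = 3/5, c = 2, the solution is
  V(t) = (c^2 / (2 a)) * (exp(2 a t) - 1)
       = (2^2 / (2*(3/5))) * (exp((6/5) t) - 1)
       = 10*exp(6*t/5)/3 - 10/3.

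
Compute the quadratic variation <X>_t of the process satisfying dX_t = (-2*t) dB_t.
<X>_t = 4*t^3/3

For an Itô process dX_t = a(t) dt + b(t) dB_t, the quadratic variation is <X>_t = int_0^t b(s)^2 ds (the drift term does not contribute). Here b(s) = -2*s, so
  b(s)^2 = 4*s^2.
Integrating from 0 to t:
  <X>_t = int_0^t (4*s^2) ds = 4*t^3/3.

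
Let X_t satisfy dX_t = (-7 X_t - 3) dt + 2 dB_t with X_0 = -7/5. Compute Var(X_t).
Var(X_t) = 2/7 - 2*exp(-14*t)/7

The variance V(t) = Var(X_t) satisfies V'(t) = 2 a V(t) + c^2 with V(0) = 0 (drift coefficient is linear in X, diffusion is constant). With a = -7, c = 2, the solution is
  V(t) = (c^2 / (2 a)) * (exp(2 a t) - 1)
       = (2^2 / (2*(-7))) * (exp((-14) t) - 1)
       = 2/7 - 2*exp(-14*t)/7.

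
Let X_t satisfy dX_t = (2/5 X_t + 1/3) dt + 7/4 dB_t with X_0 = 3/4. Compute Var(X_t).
Var(X_t) = 245*exp(4*t/5)/64 - 245/64

The variance V(t) = Var(X_t) satisfies V'(t) = 2 a V(t) + c^2 with V(0) = 0 (drift coefficient is linear in X, diffusion is constant). With a = 2/5, c = 7/4, the solution is
  V(t) = (c^2 / (2 a)) * (exp(2 a t) - 1)
       = ((7/4)^2 / (2*(2/5))) * (exp((4/5) t) - 1)
       = 245*exp(4*t/5)/64 - 245/64.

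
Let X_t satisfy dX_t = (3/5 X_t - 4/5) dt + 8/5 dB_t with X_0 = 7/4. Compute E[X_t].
E[X_t] = 5*exp(3*t/5)/12 + 4/3

Taking expectations and using E[dB_t] = 0, the mean m(t) = E[X_t] satisfies the ODE m'(t) = a m(t) + b with m(0) = x_0. With a = 3/5, b = -4/5, x_0 = 7/4, the solution is
  m(t) = x_0 * exp(a t) + (b/a) * (exp(a t) - 1)
       = (7/4) * exp((3/5) t) + ((-4/5)/(3/5)) * (exp((3/5) t) - 1)
       = 5*exp(3*t/5)/12 + 4/3.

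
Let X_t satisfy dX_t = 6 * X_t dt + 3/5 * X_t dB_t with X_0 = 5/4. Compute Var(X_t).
Var(X_t) = 25*(exp(9*t/25) - 1)*exp(12*t)/16

For GBM dX = mu X dt + sigma X dB with X_0 = x_0, apply Itô to Y = log X: dY = (mu - sigma^2/2) dt + sigma dB, so Y_t = log(x_0) + (mu - sigma^2/2) t + sigma B_t and hence X_t = x_0 * exp((mu - sigma^2/2) t + sigma B_t).
With mu = 6, sigma = 3/5, x_0 = 5/4, this gives:
  X_t = 5/4 * exp((291/50) * t + (3/5) * B_t).
Since sigma*B_t ~ Normal(0, sigma^2 t), E[exp(sigma*B_t)] = exp(sigma^2 t / 2); so E[X_t] = x_0 * exp((mu - sigma^2/2) t) * exp(sigma^2 t / 2) = x_0 * exp(mu t) = 5*exp(6*t)/4.
Var(X_t) = E[X_t^2] - (E[X_t])^2 = x_0^2 * exp(2 mu t) * (exp(sigma^2 t) - 1) = 25*(exp(9*t/25) - 1)*exp(12*t)/16.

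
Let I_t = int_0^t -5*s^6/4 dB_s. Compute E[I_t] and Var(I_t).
E[I_t] = 0; Var(I_t) = 25*t^13/208

The Itô integral of a deterministic integrand f(s) has mean 0 because each increment f(s) * (B_{s+ds} - B_s) has mean 0. By the Itô isometry:
  Var( int_0^t f(s) dB_s ) = E[ (int_0^t f(s) dB_s)^2 ] = int_0^t f(s)^2 ds.
Here f(s) = -5*s^6/4, so f(s)^2 = 25*s^12/16. Integrate:
  int_0^t (25*s^12/16) ds = 25*t^13/208.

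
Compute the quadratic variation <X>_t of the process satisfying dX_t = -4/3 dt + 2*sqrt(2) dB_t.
<X>_t = 8*t

For an Itô process dX_t = a(t) dt + b(t) dB_t, the quadratic variation is <X>_t = int_0^t b(s)^2 ds (the drift term does not contribute). Here b(s) = 2*sqrt(2), so
  b(s)^2 = 8.
Integrating from 0 to t:
  <X>_t = int_0^t (8) ds = 8*t.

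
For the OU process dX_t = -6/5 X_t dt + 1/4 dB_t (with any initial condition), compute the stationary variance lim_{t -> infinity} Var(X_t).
lim Var(X_t) = 5/192

The OU SDE dX = -theta X dt + sigma dB admits the integrating factor exp(theta t): d(exp(theta t) X_t) = sigma exp(theta t) dB_t. Integrating from 0 to t gives X_t = x_0 * exp(-theta t) + sigma * int_0^t exp(-theta (t-s)) dB_s for any initial x_0. The Itô integral has variance (by the Itô isometry) sigma^2 * int_0^t exp(-2 theta (t - s)) ds = sigma^2 * (1 - exp(-2 theta t)) / (2 theta), independent of x_0.
With theta = 6/5, sigma = 1/4:
  Var(X_t) = (1/4)^2 * (1 - exp(-2*6/5 t)) / (2 * 6/5) = 5/192 - 5*exp(-12*t/5)/192.
As t -> infinity, exp(-2*6/5 t) -> 0, so the stationary variance is sigma^2 / (2 theta) = 5/192.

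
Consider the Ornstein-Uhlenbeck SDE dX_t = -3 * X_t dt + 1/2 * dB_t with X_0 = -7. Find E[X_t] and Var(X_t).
E[X_t] = -7*exp(-3*t); Var(X_t) = 1/24 - exp(-6*t)/24

The OU SDE dX = -theta X dt + sigma dB admits the integrating factor exp(theta t): d(exp(theta t) X_t) = sigma exp(theta t) dB_t. Integrating from 0 to t:
  X_t = x_0 * exp(-theta t) + sigma * int_0^t exp(-theta (t-s)) dB_s.
The Itô integral has mean 0 and (by the Itô isometry) variance sigma^2 * int_0^t exp(-2 theta (t - s)) ds = sigma^2 * (1 - exp(-2 theta t)) / (2 theta).
With theta = 3, sigma = 1/2, x_0 = -7:
  E[X_t] = -7 * exp(-3 t) = -7*exp(-3*t)
  Var(X_t) = (1/2)^2 * (1 - exp(-2*3 t)) / (2 * 3) = 1/24 - exp(-6*t)/24.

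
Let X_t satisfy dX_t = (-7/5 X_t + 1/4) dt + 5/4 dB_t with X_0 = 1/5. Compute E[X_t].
E[X_t] = 5/28 + 3*exp(-7*t/5)/140

Taking expectations and using E[dB_t] = 0, the mean m(t) = E[X_t] satisfies the ODE m'(t) = a m(t) + b with m(0) = x_0. With a = -7/5, b = 1/4, x_0 = 1/5, the solution is
  m(t) = x_0 * exp(a t) + (b/a) * (exp(a t) - 1)
       = (1/5) * exp((-7/5) t) + ((1/4)/(-7/5)) * (exp((-7/5) t) - 1)
       = 5/28 + 3*exp(-7*t/5)/140.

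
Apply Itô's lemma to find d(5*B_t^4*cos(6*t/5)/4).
d(5*B_t^4*cos(6*t/5)/4) = (3*B_t^2*(-B_t^2*sin(6*t/5) + 5*cos(6*t/5))/2) dt + (5*B_t^3*cos(6*t/5)) dB_t

Itô's formula for f(t, x): d f(t, B_t) = (f_t + (1/2) f_xx) dt + f_x dB_t. Compute partials of f(t, x) = 5*x^4*cos(6*t/5)/4:
  f_t(t,x)  = -3*x^4*sin(6*t/5)/2
  f_x(t,x)  = 5*x^3*cos(6*t/5)
  f_xx(t,x) = 15*x^2*cos(6*t/5)
Assemble drift = f_t + (1/2) f_xx = 3*x^2*(-x^2*sin(6*t/5) + 5*cos(6*t/5))/2 and diffusion = f_x = 5*x^3*cos(6*t/5). Substituting x = B_t:
  d(5*B_t^4*cos(6*t/5)/4) = (3*B_t^2*(-B_t^2*sin(6*t/5) + 5*cos(6*t/5))/2) dt + (5*B_t^3*cos(6*t/5)) dB_t.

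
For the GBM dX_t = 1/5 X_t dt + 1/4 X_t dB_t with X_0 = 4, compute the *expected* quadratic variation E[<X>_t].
E[<X>_t] = 80*exp(37*t/80)/37 - 80/37

<X>_t = int_0^t ((1/4) * X_s)^2 ds. Taking expectation inside the integral: E[<X>_t] = (1/4)^2 * int_0^t E[X_s^2] ds. For GBM, E[X_s^2] = x_0^2 * exp((2 mu + sigma^2) s). Integrating:
  E[<X>_t] = (1/4)^2 * 4^2 * (exp((2*(1/5) + (1/4)^2) t) - 1) / (2*(1/5) + (1/4)^2)
           = (1/4)^2 * 4^2 * (exp((37/80) t) - 1) / (37/80) = 80*exp(37*t/80)/37 - 80/37.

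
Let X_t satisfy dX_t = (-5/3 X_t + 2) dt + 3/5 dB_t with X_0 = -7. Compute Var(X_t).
Var(X_t) = 27/250 - 27*exp(-10*t/3)/250

The variance V(t) = Var(X_t) satisfies V'(t) = 2 a V(t) + c^2 with V(0) = 0 (drift coefficient is linear in X, diffusion is constant). With a = -5/3, c = 3/5, the solution is
  V(t) = (c^2 / (2 a)) * (exp(2 a t) - 1)
       = ((3/5)^2 / (2*(-5/3))) * (exp((-10/3) t) - 1)
       = 27/250 - 27*exp(-10*t/3)/250.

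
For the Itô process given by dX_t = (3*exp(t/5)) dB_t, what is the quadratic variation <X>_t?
<X>_t = 45*exp(2*t/5)/2 - 45/2

For an Itô process dX_t = a(t) dt + b(t) dB_t, the quadratic variation is <X>_t = int_0^t b(s)^2 ds (the drift term does not contribute). Here b(s) = 3*exp(s/5), so
  b(s)^2 = 9*exp(2*s/5).
Integrating from 0 to t:
  <X>_t = int_0^t (9*exp(2*s/5)) ds = 45*exp(2*t/5)/2 - 45/2.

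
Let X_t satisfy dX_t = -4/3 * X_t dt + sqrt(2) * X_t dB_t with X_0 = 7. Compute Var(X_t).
Var(X_t) = (49*exp(2*t) - 49)*exp(-8*t/3)

For GBM dX = mu X dt + sigma X dB with X_0 = x_0, apply Itô to Y = log X: dY = (mu - sigma^2/2) dt + sigma dB, so Y_t = log(x_0) + (mu - sigma^2/2) t + sigma B_t and hence X_t = x_0 * exp((mu - sigma^2/2) t + sigma B_t).
With mu = -4/3, sigma = sqrt(2), x_0 = 7, this gives:
  X_t = 7 * exp((-7/3) * t + (sqrt(2)) * B_t).
Since sigma*B_t ~ Normal(0, sigma^2 t), E[exp(sigma*B_t)] = exp(sigma^2 t / 2); so E[X_t] = x_0 * exp((mu - sigma^2/2) t) * exp(sigma^2 t / 2) = x_0 * exp(mu t) = 7*exp(-4*t/3).
Var(X_t) = E[X_t^2] - (E[X_t])^2 = x_0^2 * exp(2 mu t) * (exp(sigma^2 t) - 1) = (49*exp(2*t) - 49)*exp(-8*t/3).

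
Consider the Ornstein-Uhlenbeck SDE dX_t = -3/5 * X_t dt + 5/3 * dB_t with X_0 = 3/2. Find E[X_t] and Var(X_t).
E[X_t] = 3*exp(-3*t/5)/2; Var(X_t) = 125/54 - 125*exp(-6*t/5)/54

The OU SDE dX = -theta X dt + sigma dB admits the integrating factor exp(theta t): d(exp(theta t) X_t) = sigma exp(theta t) dB_t. Integrating from 0 to t:
  X_t = x_0 * exp(-theta t) + sigma * int_0^t exp(-theta (t-s)) dB_s.
The Itô integral has mean 0 and (by the Itô isometry) variance sigma^2 * int_0^t exp(-2 theta (t - s)) ds = sigma^2 * (1 - exp(-2 theta t)) / (2 theta).
With theta = 3/5, sigma = 5/3, x_0 = 3/2:
  E[X_t] = 3/2 * exp(-3/5 t) = 3*exp(-3*t/5)/2
  Var(X_t) = (5/3)^2 * (1 - exp(-2*3/5 t)) / (2 * 3/5) = 125/54 - 125*exp(-6*t/5)/54.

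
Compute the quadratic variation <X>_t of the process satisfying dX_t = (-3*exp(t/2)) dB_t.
<X>_t = 9*exp(t) - 9

For an Itô process dX_t = a(t) dt + b(t) dB_t, the quadratic variation is <X>_t = int_0^t b(s)^2 ds (the drift term does not contribute). Here b(s) = -3*exp(s/2), so
  b(s)^2 = 9*exp(s).
Integrating from 0 to t:
  <X>_t = int_0^t (9*exp(s)) ds = 9*exp(t) - 9.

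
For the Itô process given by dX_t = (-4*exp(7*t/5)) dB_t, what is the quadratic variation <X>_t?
<X>_t = 40*exp(14*t/5)/7 - 40/7

For an Itô process dX_t = a(t) dt + b(t) dB_t, the quadratic variation is <X>_t = int_0^t b(s)^2 ds (the drift term does not contribute). Here b(s) = -4*exp(7*s/5), so
  b(s)^2 = 16*exp(14*s/5).
Integrating from 0 to t:
  <X>_t = int_0^t (16*exp(14*s/5)) ds = 40*exp(14*t/5)/7 - 40/7.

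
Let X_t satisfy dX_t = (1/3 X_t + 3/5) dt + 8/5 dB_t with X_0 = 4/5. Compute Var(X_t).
Var(X_t) = 96*exp(2*t/3)/25 - 96/25

The variance V(t) = Var(X_t) satisfies V'(t) = 2 a V(t) + c^2 with V(0) = 0 (drift coefficient is linear in X, diffusion is constant). With a = 1/3, c = 8/5, the solution is
  V(t) = (c^2 / (2 a)) * (exp(2 a t) - 1)
       = ((8/5)^2 / (2*(1/3))) * (exp((2/3) t) - 1)
       = 96*exp(2*t/3)/25 - 96/25.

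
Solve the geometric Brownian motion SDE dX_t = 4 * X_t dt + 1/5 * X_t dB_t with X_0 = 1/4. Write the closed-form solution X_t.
X_t = 1/4 * exp((199/50) * t + (1/5) * B_t)

For GBM dX = mu X dt + sigma X dB with X_0 = x_0, apply Itô to Y = log X: dY = (mu - sigma^2/2) dt + sigma dB, so Y_t = log(x_0) + (mu - sigma^2/2) t + sigma B_t and hence X_t = x_0 * exp((mu - sigma^2/2) t + sigma B_t).
With mu = 4, sigma = 1/5, x_0 = 1/4, this gives:
  X_t = 1/4 * exp((199/50) * t + (1/5) * B_t).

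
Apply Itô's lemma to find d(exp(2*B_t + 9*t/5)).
d(exp(2*B_t + 9*t/5)) = (19*exp(2*B_t + 9*t/5)/5) dt + (2*exp(2*B_t + 9*t/5)) dB_t

Itô's formula for f(t, x): d f(t, B_t) = (f_t + (1/2) f_xx) dt + f_x dB_t. Compute partials of f(t, x) = exp(9*t/5 + 2*x):
  f_t(t,x)  = 9*exp(9*t/5 + 2*x)/5
  f_x(t,x)  = 2*exp(9*t/5 + 2*x)
  f_xx(t,x) = 4*exp(9*t/5 + 2*x)
Assemble drift = f_t + (1/2) f_xx = 19*exp(9*t/5 + 2*x)/5 and diffusion = f_x = 2*exp(9*t/5 + 2*x). Substituting x = B_t:
  d(exp(2*B_t + 9*t/5)) = (19*exp(2*B_t + 9*t/5)/5) dt + (2*exp(2*B_t + 9*t/5)) dB_t.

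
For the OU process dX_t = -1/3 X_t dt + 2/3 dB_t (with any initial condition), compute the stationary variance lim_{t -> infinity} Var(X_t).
lim Var(X_t) = 2/3

The OU SDE dX = -theta X dt + sigma dB admits the integrating factor exp(theta t): d(exp(theta t) X_t) = sigma exp(theta t) dB_t. Integrating from 0 to t gives X_t = x_0 * exp(-theta t) + sigma * int_0^t exp(-theta (t-s)) dB_s for any initial x_0. The Itô integral has variance (by the Itô isometry) sigma^2 * int_0^t exp(-2 theta (t - s)) ds = sigma^2 * (1 - exp(-2 theta t)) / (2 theta), independent of x_0.
With theta = 1/3, sigma = 2/3:
  Var(X_t) = (2/3)^2 * (1 - exp(-2*1/3 t)) / (2 * 1/3) = 2/3 - 2*exp(-2*t/3)/3.
As t -> infinity, exp(-2*1/3 t) -> 0, so the stationary variance is sigma^2 / (2 theta) = 2/3.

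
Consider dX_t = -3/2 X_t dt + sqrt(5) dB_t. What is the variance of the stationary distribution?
lim Var(X_t) = 5/3

The OU SDE dX = -theta X dt + sigma dB admits the integrating factor exp(theta t): d(exp(theta t) X_t) = sigma exp(theta t) dB_t. Integrating from 0 to t gives X_t = x_0 * exp(-theta t) + sigma * int_0^t exp(-theta (t-s)) dB_s for any initial x_0. The Itô integral has variance (by the Itô isometry) sigma^2 * int_0^t exp(-2 theta (t - s)) ds = sigma^2 * (1 - exp(-2 theta t)) / (2 theta), independent of x_0.
With theta = 3/2, sigma = sqrt(5):
  Var(X_t) = (sqrt(5))^2 * (1 - exp(-2*3/2 t)) / (2 * 3/2) = 5/3 - 5*exp(-3*t)/3.
As t -> infinity, exp(-2*3/2 t) -> 0, so the stationary variance is sigma^2 / (2 theta) = 5/3.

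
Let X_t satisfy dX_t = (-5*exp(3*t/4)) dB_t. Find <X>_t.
<X>_t = 50*exp(3*t/2)/3 - 50/3

For an Itô process dX_t = a(t) dt + b(t) dB_t, the quadratic variation is <X>_t = int_0^t b(s)^2 ds (the drift term does not contribute). Here b(s) = -5*exp(3*s/4), so
  b(s)^2 = 25*exp(3*s/2).
Integrating from 0 to t:
  <X>_t = int_0^t (25*exp(3*s/2)) ds = 50*exp(3*t/2)/3 - 50/3.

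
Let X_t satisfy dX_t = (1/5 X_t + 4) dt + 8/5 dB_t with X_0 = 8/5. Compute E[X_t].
E[X_t] = 108*exp(t/5)/5 - 20

Taking expectations and using E[dB_t] = 0, the mean m(t) = E[X_t] satisfies the ODE m'(t) = a m(t) + b with m(0) = x_0. With a = 1/5, b = 4, x_0 = 8/5, the solution is
  m(t) = x_0 * exp(a t) + (b/a) * (exp(a t) - 1)
       = (8/5) * exp((1/5) t) + (4/(1/5)) * (exp((1/5) t) - 1)
       = 108*exp(t/5)/5 - 20.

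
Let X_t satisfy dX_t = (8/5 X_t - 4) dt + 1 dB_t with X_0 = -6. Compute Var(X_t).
Var(X_t) = 5*exp(16*t/5)/16 - 5/16

The variance V(t) = Var(X_t) satisfies V'(t) = 2 a V(t) + c^2 with V(0) = 0 (drift coefficient is linear in X, diffusion is constant). With a = 8/5, c = 1, the solution is
  V(t) = (c^2 / (2 a)) * (exp(2 a t) - 1)
       = (1^2 / (2*(8/5))) * (exp((16/5) t) - 1)
       = 5*exp(16*t/5)/16 - 5/16.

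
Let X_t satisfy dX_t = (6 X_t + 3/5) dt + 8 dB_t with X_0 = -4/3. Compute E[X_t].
E[X_t] = -37*exp(6*t)/30 - 1/10

Taking expectations and using E[dB_t] = 0, the mean m(t) = E[X_t] satisfies the ODE m'(t) = a m(t) + b with m(0) = x_0. With a = 6, b = 3/5, x_0 = -4/3, the solution is
  m(t) = x_0 * exp(a t) + (b/a) * (exp(a t) - 1)
       = (-4/3) * exp(6 t) + ((3/5)/6) * (exp(6 t) - 1)
       = -37*exp(6*t)/30 - 1/10.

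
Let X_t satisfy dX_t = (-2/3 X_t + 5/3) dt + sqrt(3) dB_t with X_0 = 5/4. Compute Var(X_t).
Var(X_t) = 9/4 - 9*exp(-4*t/3)/4

The variance V(t) = Var(X_t) satisfies V'(t) = 2 a V(t) + c^2 with V(0) = 0 (drift coefficient is linear in X, diffusion is constant). With a = -2/3, c = sqrt(3), the solution is
  V(t) = (c^2 / (2 a)) * (exp(2 a t) - 1)
       = (sqrt(3)^2 / (2*(-2/3))) * (exp((-4/3) t) - 1)
       = 9/4 - 9*exp(-4*t/3)/4.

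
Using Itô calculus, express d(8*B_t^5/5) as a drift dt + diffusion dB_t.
d(8*B_t^5/5) = (16*B_t^3) dt + (8*B_t^4) dB_t

Itô's formula for f(B_t) gives d f(B_t) = f'(B_t) dB_t + (1/2) f''(B_t) dt. Compute derivatives of f(x) = 8*x^5/5:
  f'(x)  = 8*x^4
  f''(x) = 32*x^3
Substitute x = B_t and multiply the f'' term by 1/2:
  drift     = (1/2) * (32*x^3) evaluated at B_t = 16*B_t^3
  diffusion = (8*x^4) evaluated at B_t = 8*B_t^4
Therefore d(8*B_t^5/5) = (16*B_t^3) dt + (8*B_t^4) dB_t.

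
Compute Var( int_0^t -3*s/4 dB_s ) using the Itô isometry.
Var = 3*t^3/16

The Itô integral of a deterministic integrand f(s) has mean 0 because each increment f(s) * (B_{s+ds} - B_s) has mean 0. By the Itô isometry:
  Var( int_0^t f(s) dB_s ) = E[ (int_0^t f(s) dB_s)^2 ] = int_0^t f(s)^2 ds.
Here f(s) = -3*s/4, so f(s)^2 = 9*s^2/16. Integrate:
  int_0^t (9*s^2/16) ds = 3*t^3/16.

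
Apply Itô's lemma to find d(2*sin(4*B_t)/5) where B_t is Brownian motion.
d(2*sin(4*B_t)/5) = (-16*sin(4*B_t)/5) dt + (8*cos(4*B_t)/5) dB_t

Itô's formula for f(B_t) gives d f(B_t) = f'(B_t) dB_t + (1/2) f''(B_t) dt. Compute derivatives of f(x) = 2*sin(4*x)/5:
  f'(x)  = 8*cos(4*x)/5
  f''(x) = -32*sin(4*x)/5
Substitute x = B_t and multiply the f'' term by 1/2:
  drift     = (1/2) * (-32*sin(4*x)/5) evaluated at B_t = -16*sin(4*B_t)/5
  diffusion = (8*cos(4*x)/5) evaluated at B_t = 8*cos(4*B_t)/5
Therefore d(2*sin(4*B_t)/5) = (-16*sin(4*B_t)/5) dt + (8*cos(4*B_t)/5) dB_t.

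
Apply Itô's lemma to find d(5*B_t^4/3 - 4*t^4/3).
d(5*B_t^4/3 - 4*t^4/3) = (10*B_t^2 - 16*t^3/3) dt + (20*B_t^3/3) dB_t

Itô's formula for f(t, x): d f(t, B_t) = (f_t + (1/2) f_xx) dt + f_x dB_t. Compute partials of f(t, x) = -4*t^4/3 + 5*x^4/3:
  f_t(t,x)  = -16*t^3/3
  f_x(t,x)  = 20*x^3/3
  f_xx(t,x) = 20*x^2
Assemble drift = f_t + (1/2) f_xx = -16*t^3/3 + 10*x^2 and diffusion = f_x = 20*x^3/3. Substituting x = B_t:
  d(5*B_t^4/3 - 4*t^4/3) = (10*B_t^2 - 16*t^3/3) dt + (20*B_t^3/3) dB_t.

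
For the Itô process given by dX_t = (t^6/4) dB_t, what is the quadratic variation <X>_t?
<X>_t = t^13/208

For an Itô process dX_t = a(t) dt + b(t) dB_t, the quadratic variation is <X>_t = int_0^t b(s)^2 ds (the drift term does not contribute). Here b(s) = s^6/4, so
  b(s)^2 = s^12/16.
Integrating from 0 to t:
  <X>_t = int_0^t (s^12/16) ds = t^13/208.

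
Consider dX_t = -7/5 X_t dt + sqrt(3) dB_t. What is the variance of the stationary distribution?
lim Var(X_t) = 15/14

The OU SDE dX = -theta X dt + sigma dB admits the integrating factor exp(theta t): d(exp(theta t) X_t) = sigma exp(theta t) dB_t. Integrating from 0 to t gives X_t = x_0 * exp(-theta t) + sigma * int_0^t exp(-theta (t-s)) dB_s for any initial x_0. The Itô integral has variance (by the Itô isometry) sigma^2 * int_0^t exp(-2 theta (t - s)) ds = sigma^2 * (1 - exp(-2 theta t)) / (2 theta), independent of x_0.
With theta = 7/5, sigma = sqrt(3):
  Var(X_t) = (sqrt(3))^2 * (1 - exp(-2*7/5 t)) / (2 * 7/5) = 15/14 - 15*exp(-14*t/5)/14.
As t -> infinity, exp(-2*7/5 t) -> 0, so the stationary variance is sigma^2 / (2 theta) = 15/14.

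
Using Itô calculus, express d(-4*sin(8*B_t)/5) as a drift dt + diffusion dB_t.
d(-4*sin(8*B_t)/5) = (128*sin(8*B_t)/5) dt + (-32*cos(8*B_t)/5) dB_t

Itô's formula for f(B_t) gives d f(B_t) = f'(B_t) dB_t + (1/2) f''(B_t) dt. Compute derivatives of f(x) = -4*sin(8*x)/5:
  f'(x)  = -32*cos(8*x)/5
  f''(x) = 256*sin(8*x)/5
Substitute x = B_t and multiply the f'' term by 1/2:
  drift     = (1/2) * (256*sin(8*x)/5) evaluated at B_t = 128*sin(8*B_t)/5
  diffusion = (-32*cos(8*x)/5) evaluated at B_t = -32*cos(8*B_t)/5
Therefore d(-4*sin(8*B_t)/5) = (128*sin(8*B_t)/5) dt + (-32*cos(8*B_t)/5) dB_t.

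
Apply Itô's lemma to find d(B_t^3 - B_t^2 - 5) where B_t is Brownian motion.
d(B_t^3 - B_t^2 - 5) = (3*B_t - 1) dt + (B_t*(3*B_t - 2)) dB_t

Itô's formula for f(B_t) gives d f(B_t) = f'(B_t) dB_t + (1/2) f''(B_t) dt. Compute derivatives of f(x) = x^3 - x^2 - 5:
  f'(x)  = x*(3*x - 2)
  f''(x) = 6*x - 2
Substitute x = B_t and multiply the f'' term by 1/2:
  drift     = (1/2) * (6*x - 2) evaluated at B_t = 3*B_t - 1
  diffusion = (x*(3*x - 2)) evaluated at B_t = B_t*(3*B_t - 2)
Therefore d(B_t^3 - B_t^2 - 5) = (3*B_t - 1) dt + (B_t*(3*B_t - 2)) dB_t.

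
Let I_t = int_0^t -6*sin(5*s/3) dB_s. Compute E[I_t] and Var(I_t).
E[I_t] = 0; Var(I_t) = 18*t - 27*sin(10*t/3)/5

The Itô integral of a deterministic integrand f(s) has mean 0 because each increment f(s) * (B_{s+ds} - B_s) has mean 0. By the Itô isometry:
  Var( int_0^t f(s) dB_s ) = E[ (int_0^t f(s) dB_s)^2 ] = int_0^t f(s)^2 ds.
Here f(s) = -6*sin(5*s/3), so f(s)^2 = 36*sin(5*s/3)^2. Integrate:
  int_0^t (36*sin(5*s/3)^2) ds = 18*t - 27*sin(10*t/3)/5.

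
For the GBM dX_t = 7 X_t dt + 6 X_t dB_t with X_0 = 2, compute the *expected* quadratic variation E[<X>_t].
E[<X>_t] = 72*exp(50*t)/25 - 72/25

<X>_t = int_0^t (6 * X_s)^2 ds. Taking expectation inside the integral: E[<X>_t] = 6^2 * int_0^t E[X_s^2] ds. For GBM, E[X_s^2] = x_0^2 * exp((2 mu + sigma^2) s). Integrating:
  E[<X>_t] = 6^2 * 2^2 * (exp((2*7 + 6^2) t) - 1) / (2*7 + 6^2)
           = 6^2 * 2^2 * (exp(50 t) - 1) / 50 = 72*exp(50*t)/25 - 72/25.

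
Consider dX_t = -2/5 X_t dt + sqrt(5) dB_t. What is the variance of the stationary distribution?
lim Var(X_t) = 25/4

The OU SDE dX = -theta X dt + sigma dB admits the integrating factor exp(theta t): d(exp(theta t) X_t) = sigma exp(theta t) dB_t. Integrating from 0 to t gives X_t = x_0 * exp(-theta t) + sigma * int_0^t exp(-theta (t-s)) dB_s for any initial x_0. The Itô integral has variance (by the Itô isometry) sigma^2 * int_0^t exp(-2 theta (t - s)) ds = sigma^2 * (1 - exp(-2 theta t)) / (2 theta), independent of x_0.
With theta = 2/5, sigma = sqrt(5):
  Var(X_t) = (sqrt(5))^2 * (1 - exp(-2*2/5 t)) / (2 * 2/5) = 25/4 - 25*exp(-4*t/5)/4.
As t -> infinity, exp(-2*2/5 t) -> 0, so the stationary variance is sigma^2 / (2 theta) = 25/4.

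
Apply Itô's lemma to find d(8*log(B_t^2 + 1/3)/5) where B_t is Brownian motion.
d(8*log(B_t^2 + 1/3)/5) = (24*(1 - 3*B_t^2)/(5*(3*B_t^2 + 1)^2)) dt + (48*B_t/(5*(3*B_t^2 + 1))) dB_t

Itô's formula for f(B_t) gives d f(B_t) = f'(B_t) dB_t + (1/2) f''(B_t) dt. Compute derivatives of f(x) = 8*log(x^2 + 1/3)/5:
  f'(x)  = 48*x/(5*(3*x^2 + 1))
  f''(x) = 48*(1 - 3*x^2)/(5*(3*x^2 + 1)^2)
Substitute x = B_t and multiply the f'' term by 1/2:
  drift     = (1/2) * (48*(1 - 3*x^2)/(5*(3*x^2 + 1)^2)) evaluated at B_t = 24*(1 - 3*B_t^2)/(5*(3*B_t^2 + 1)^2)
  diffusion = (48*x/(5*(3*x^2 + 1))) evaluated at B_t = 48*B_t/(5*(3*B_t^2 + 1))
Therefore d(8*log(B_t^2 + 1/3)/5) = (24*(1 - 3*B_t^2)/(5*(3*B_t^2 + 1)^2)) dt + (48*B_t/(5*(3*B_t^2 + 1))) dB_t.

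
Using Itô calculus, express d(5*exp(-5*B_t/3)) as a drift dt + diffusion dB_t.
d(5*exp(-5*B_t/3)) = (125*exp(-5*B_t/3)/18) dt + (-25*exp(-5*B_t/3)/3) dB_t

Itô's formula for f(B_t) gives d f(B_t) = f'(B_t) dB_t + (1/2) f''(B_t) dt. Compute derivatives of f(x) = 5*exp(-5*x/3):
  f'(x)  = -25*exp(-5*x/3)/3
  f''(x) = 125*exp(-5*x/3)/9
Substitute x = B_t and multiply the f'' term by 1/2:
  drift     = (1/2) * (125*exp(-5*x/3)/9) evaluated at B_t = 125*exp(-5*B_t/3)/18
  diffusion = (-25*exp(-5*x/3)/3) evaluated at B_t = -25*exp(-5*B_t/3)/3
Therefore d(5*exp(-5*B_t/3)) = (125*exp(-5*B_t/3)/18) dt + (-25*exp(-5*B_t/3)/3) dB_t.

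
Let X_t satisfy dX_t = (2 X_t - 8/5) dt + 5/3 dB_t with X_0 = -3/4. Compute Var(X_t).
Var(X_t) = 25*exp(4*t)/36 - 25/36

The variance V(t) = Var(X_t) satisfies V'(t) = 2 a V(t) + c^2 with V(0) = 0 (drift coefficient is linear in X, diffusion is constant). With a = 2, c = 5/3, the solution is
  V(t) = (c^2 / (2 a)) * (exp(2 a t) - 1)
       = ((5/3)^2 / (2*2)) * (exp(4 t) - 1)
       = 25*exp(4*t)/36 - 25/36.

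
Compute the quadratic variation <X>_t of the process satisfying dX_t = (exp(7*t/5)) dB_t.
<X>_t = 5*exp(14*t/5)/14 - 5/14

For an Itô process dX_t = a(t) dt + b(t) dB_t, the quadratic variation is <X>_t = int_0^t b(s)^2 ds (the drift term does not contribute). Here b(s) = exp(7*s/5), so
  b(s)^2 = exp(14*s/5).
Integrating from 0 to t:
  <X>_t = int_0^t (exp(14*s/5)) ds = 5*exp(14*t/5)/14 - 5/14.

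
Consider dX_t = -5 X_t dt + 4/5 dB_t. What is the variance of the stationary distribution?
lim Var(X_t) = 8/125

The OU SDE dX = -theta X dt + sigma dB admits the integrating factor exp(theta t): d(exp(theta t) X_t) = sigma exp(theta t) dB_t. Integrating from 0 to t gives X_t = x_0 * exp(-theta t) + sigma * int_0^t exp(-theta (t-s)) dB_s for any initial x_0. The Itô integral has variance (by the Itô isometry) sigma^2 * int_0^t exp(-2 theta (t - s)) ds = sigma^2 * (1 - exp(-2 theta t)) / (2 theta), independent of x_0.
With theta = 5, sigma = 4/5:
  Var(X_t) = (4/5)^2 * (1 - exp(-2*5 t)) / (2 * 5) = 8/125 - 8*exp(-10*t)/125.
As t -> infinity, exp(-2*5 t) -> 0, so the stationary variance is sigma^2 / (2 theta) = 8/125.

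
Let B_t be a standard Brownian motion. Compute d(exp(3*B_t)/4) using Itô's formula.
d(exp(3*B_t)/4) = (9*exp(3*B_t)/8) dt + (3*exp(3*B_t)/4) dB_t

Itô's formula for f(B_t) gives d f(B_t) = f'(B_t) dB_t + (1/2) f''(B_t) dt. Compute derivatives of f(x) = exp(3*x)/4:
  f'(x)  = 3*exp(3*x)/4
  f''(x) = 9*exp(3*x)/4
Substitute x = B_t and multiply the f'' term by 1/2:
  drift     = (1/2) * (9*exp(3*x)/4) evaluated at B_t = 9*exp(3*B_t)/8
  diffusion = (3*exp(3*x)/4) evaluated at B_t = 3*exp(3*B_t)/4
Therefore d(exp(3*B_t)/4) = (9*exp(3*B_t)/8) dt + (3*exp(3*B_t)/4) dB_t.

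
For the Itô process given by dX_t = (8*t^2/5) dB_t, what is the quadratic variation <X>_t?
<X>_t = 64*t^5/125

For an Itô process dX_t = a(t) dt + b(t) dB_t, the quadratic variation is <X>_t = int_0^t b(s)^2 ds (the drift term does not contribute). Here b(s) = 8*s^2/5, so
  b(s)^2 = 64*s^4/25.
Integrating from 0 to t:
  <X>_t = int_0^t (64*s^4/25) ds = 64*t^5/125.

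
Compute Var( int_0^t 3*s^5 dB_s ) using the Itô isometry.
Var = 9*t^11/11

The Itô integral of a deterministic integrand f(s) has mean 0 because each increment f(s) * (B_{s+ds} - B_s) has mean 0. By the Itô isometry:
  Var( int_0^t f(s) dB_s ) = E[ (int_0^t f(s) dB_s)^2 ] = int_0^t f(s)^2 ds.
Here f(s) = 3*s^5, so f(s)^2 = 9*s^10. Integrate:
  int_0^t (9*s^10) ds = 9*t^11/11.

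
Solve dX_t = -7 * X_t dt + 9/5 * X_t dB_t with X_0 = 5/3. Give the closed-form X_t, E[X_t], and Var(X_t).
X_t = 5/3 * exp((-431/50) t + (9/5) B_t); E[X_t] = 5*exp(-7*t)/3; Var(X_t) = (25*exp(81*t/25) - 25)*exp(-14*t)/9

For GBM dX = mu X dt + sigma X dB with X_0 = x_0, apply Itô to Y = log X: dY = (mu - sigma^2/2) dt + sigma dB, so Y_t = log(x_0) + (mu - sigma^2/2) t + sigma B_t and hence X_t = x_0 * exp((mu - sigma^2/2) t + sigma B_t).
With mu = -7, sigma = 9/5, x_0 = 5/3, this gives:
  X_t = 5/3 * exp((-431/50) * t + (9/5) * B_t).
Since sigma*B_t ~ Normal(0, sigma^2 t), E[exp(sigma*B_t)] = exp(sigma^2 t / 2); so E[X_t] = x_0 * exp((mu - sigma^2/2) t) * exp(sigma^2 t / 2) = x_0 * exp(mu t) = 5*exp(-7*t)/3.
Var(X_t) = E[X_t^2] - (E[X_t])^2 = x_0^2 * exp(2 mu t) * (exp(sigma^2 t) - 1) = (25*exp(81*t/25) - 25)*exp(-14*t)/9.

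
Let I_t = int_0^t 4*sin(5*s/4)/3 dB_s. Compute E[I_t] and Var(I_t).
E[I_t] = 0; Var(I_t) = 8*t/9 - 16*sin(5*t/2)/45

The Itô integral of a deterministic integrand f(s) has mean 0 because each increment f(s) * (B_{s+ds} - B_s) has mean 0. By the Itô isometry:
  Var( int_0^t f(s) dB_s ) = E[ (int_0^t f(s) dB_s)^2 ] = int_0^t f(s)^2 ds.
Here f(s) = 4*sin(5*s/4)/3, so f(s)^2 = 16*sin(5*s/4)^2/9. Integrate:
  int_0^t (16*sin(5*s/4)^2/9) ds = 8*t/9 - 16*sin(5*t/2)/45.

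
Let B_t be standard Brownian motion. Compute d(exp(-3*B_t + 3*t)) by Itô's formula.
d(exp(-3*B_t + 3*t)) = (15*exp(-3*B_t + 3*t)/2) dt + (-3*exp(-3*B_t + 3*t)) dB_t

Itô's formula for f(t, x): d f(t, B_t) = (f_t + (1/2) f_xx) dt + f_x dB_t. Compute partials of f(t, x) = exp(3*t - 3*x):
  f_t(t,x)  = 3*exp(3*t - 3*x)
  f_x(t,x)  = -3*exp(3*t - 3*x)
  f_xx(t,x) = 9*exp(3*t - 3*x)
Assemble drift = f_t + (1/2) f_xx = 15*exp(3*t - 3*x)/2 and diffusion = f_x = -3*exp(3*t - 3*x). Substituting x = B_t:
  d(exp(-3*B_t + 3*t)) = (15*exp(-3*B_t + 3*t)/2) dt + (-3*exp(-3*B_t + 3*t)) dB_t.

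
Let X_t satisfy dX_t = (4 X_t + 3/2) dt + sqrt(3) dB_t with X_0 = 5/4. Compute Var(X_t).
Var(X_t) = 3*exp(8*t)/8 - 3/8

The variance V(t) = Var(X_t) satisfies V'(t) = 2 a V(t) + c^2 with V(0) = 0 (drift coefficient is linear in X, diffusion is constant). With a = 4, c = sqrt(3), the solution is
  V(t) = (c^2 / (2 a)) * (exp(2 a t) - 1)
       = (sqrt(3)^2 / (2*4)) * (exp(8 t) - 1)
       = 3*exp(8*t)/8 - 3/8.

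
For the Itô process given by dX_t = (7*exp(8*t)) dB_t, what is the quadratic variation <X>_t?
<X>_t = 49*exp(16*t)/16 - 49/16

For an Itô process dX_t = a(t) dt + b(t) dB_t, the quadratic variation is <X>_t = int_0^t b(s)^2 ds (the drift term does not contribute). Here b(s) = 7*exp(8*s), so
  b(s)^2 = 49*exp(16*s).
Integrating from 0 to t:
  <X>_t = int_0^t (49*exp(16*s)) ds = 49*exp(16*t)/16 - 49/16.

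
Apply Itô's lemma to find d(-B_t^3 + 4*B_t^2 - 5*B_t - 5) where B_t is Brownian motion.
d(-B_t^3 + 4*B_t^2 - 5*B_t - 5) = (4 - 3*B_t) dt + (-3*B_t^2 + 8*B_t - 5) dB_t

Itô's formula for f(B_t) gives d f(B_t) = f'(B_t) dB_t + (1/2) f''(B_t) dt. Compute derivatives of f(x) = -x^3 + 4*x^2 - 5*x - 5:
  f'(x)  = -3*x^2 + 8*x - 5
  f''(x) = 8 - 6*x
Substitute x = B_t and multiply the f'' term by 1/2:
  drift     = (1/2) * (8 - 6*x) evaluated at B_t = 4 - 3*B_t
  diffusion = (-3*x^2 + 8*x - 5) evaluated at B_t = -3*B_t^2 + 8*B_t - 5
Therefore d(-B_t^3 + 4*B_t^2 - 5*B_t - 5) = (4 - 3*B_t) dt + (-3*B_t^2 + 8*B_t - 5) dB_t.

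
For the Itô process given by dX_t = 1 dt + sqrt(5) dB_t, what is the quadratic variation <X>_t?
<X>_t = 5*t

For an Itô process dX_t = a(t) dt + b(t) dB_t, the quadratic variation is <X>_t = int_0^t b(s)^2 ds (the drift term does not contribute). Here b(s) = sqrt(5), so
  b(s)^2 = 5.
Integrating from 0 to t:
  <X>_t = int_0^t (5) ds = 5*t.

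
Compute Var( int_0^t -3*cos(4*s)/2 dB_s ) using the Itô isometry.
Var = 9*t/8 + 9*sin(4*t)*cos(4*t)/32

The Itô integral of a deterministic integrand f(s) has mean 0 because each increment f(s) * (B_{s+ds} - B_s) has mean 0. By the Itô isometry:
  Var( int_0^t f(s) dB_s ) = E[ (int_0^t f(s) dB_s)^2 ] = int_0^t f(s)^2 ds.
Here f(s) = -3*cos(4*s)/2, so f(s)^2 = 9*cos(4*s)^2/4. Integrate:
  int_0^t (9*cos(4*s)^2/4) ds = 9*t/8 + 9*sin(4*t)*cos(4*t)/32.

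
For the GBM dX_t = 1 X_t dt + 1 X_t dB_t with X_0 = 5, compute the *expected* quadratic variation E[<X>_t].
E[<X>_t] = 25*exp(3*t)/3 - 25/3

<X>_t = int_0^t (1 * X_s)^2 ds. Taking expectation inside the integral: E[<X>_t] = 1^2 * int_0^t E[X_s^2] ds. For GBM, E[X_s^2] = x_0^2 * exp((2 mu + sigma^2) s). Integrating:
  E[<X>_t] = 1^2 * 5^2 * (exp((2*1 + 1^2) t) - 1) / (2*1 + 1^2)
           = 1^2 * 5^2 * (exp(3 t) - 1) / 3 = 25*exp(3*t)/3 - 25/3.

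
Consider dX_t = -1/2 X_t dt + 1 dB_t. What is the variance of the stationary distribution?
lim Var(X_t) = 1

The OU SDE dX = -theta X dt + sigma dB admits the integrating factor exp(theta t): d(exp(theta t) X_t) = sigma exp(theta t) dB_t. Integrating from 0 to t gives X_t = x_0 * exp(-theta t) + sigma * int_0^t exp(-theta (t-s)) dB_s for any initial x_0. The Itô integral has variance (by the Itô isometry) sigma^2 * int_0^t exp(-2 theta (t - s)) ds = sigma^2 * (1 - exp(-2 theta t)) / (2 theta), independent of x_0.
With theta = 1/2, sigma = 1:
  Var(X_t) = (1)^2 * (1 - exp(-2*1/2 t)) / (2 * 1/2) = 1 - exp(-t).
As t -> infinity, exp(-2*1/2 t) -> 0, so the stationary variance is sigma^2 / (2 theta) = 1.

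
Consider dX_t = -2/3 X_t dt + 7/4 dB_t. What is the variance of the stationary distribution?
lim Var(X_t) = 147/64

The OU SDE dX = -theta X dt + sigma dB admits the integrating factor exp(theta t): d(exp(theta t) X_t) = sigma exp(theta t) dB_t. Integrating from 0 to t gives X_t = x_0 * exp(-theta t) + sigma * int_0^t exp(-theta (t-s)) dB_s for any initial x_0. The Itô integral has variance (by the Itô isometry) sigma^2 * int_0^t exp(-2 theta (t - s)) ds = sigma^2 * (1 - exp(-2 theta t)) / (2 theta), independent of x_0.
With theta = 2/3, sigma = 7/4:
  Var(X_t) = (7/4)^2 * (1 - exp(-2*2/3 t)) / (2 * 2/3) = 147/64 - 147*exp(-4*t/3)/64.
As t -> infinity, exp(-2*2/3 t) -> 0, so the stationary variance is sigma^2 / (2 theta) = 147/64.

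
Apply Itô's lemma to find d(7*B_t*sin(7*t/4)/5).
d(7*B_t*sin(7*t/4)/5) = (49*B_t*cos(7*t/4)/20) dt + (7*sin(7*t/4)/5) dB_t

Itô's formula for f(t, x): d f(t, B_t) = (f_t + (1/2) f_xx) dt + f_x dB_t. Compute partials of f(t, x) = 7*x*sin(7*t/4)/5:
  f_t(t,x)  = 49*x*cos(7*t/4)/20
  f_x(t,x)  = 7*sin(7*t/4)/5
  f_xx(t,x) = 0
Assemble drift = f_t + (1/2) f_xx = 49*x*cos(7*t/4)/20 and diffusion = f_x = 7*sin(7*t/4)/5. Substituting x = B_t:
  d(7*B_t*sin(7*t/4)/5) = (49*B_t*cos(7*t/4)/20) dt + (7*sin(7*t/4)/5) dB_t.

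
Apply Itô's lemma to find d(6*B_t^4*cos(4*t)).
d(6*B_t^4*cos(4*t)) = (B_t^2*(-24*B_t^2*sin(4*t) + 36*cos(4*t))) dt + (24*B_t^3*cos(4*t)) dB_t

Itô's formula for f(t, x): d f(t, B_t) = (f_t + (1/2) f_xx) dt + f_x dB_t. Compute partials of f(t, x) = 6*x^4*cos(4*t):
  f_t(t,x)  = -24*x^4*sin(4*t)
  f_x(t,x)  = 24*x^3*cos(4*t)
  f_xx(t,x) = 72*x^2*cos(4*t)
Assemble drift = f_t + (1/2) f_xx = x^2*(-24*x^2*sin(4*t) + 36*cos(4*t)) and diffusion = f_x = 24*x^3*cos(4*t). Substituting x = B_t:
  d(6*B_t^4*cos(4*t)) = (B_t^2*(-24*B_t^2*sin(4*t) + 36*cos(4*t))) dt + (24*B_t^3*cos(4*t)) dB_t.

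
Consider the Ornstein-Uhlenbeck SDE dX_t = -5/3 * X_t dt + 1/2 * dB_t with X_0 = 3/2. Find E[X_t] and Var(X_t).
E[X_t] = 3*exp(-5*t/3)/2; Var(X_t) = 3/40 - 3*exp(-10*t/3)/40

The OU SDE dX = -theta X dt + sigma dB admits the integrating factor exp(theta t): d(exp(theta t) X_t) = sigma exp(theta t) dB_t. Integrating from 0 to t:
  X_t = x_0 * exp(-theta t) + sigma * int_0^t exp(-theta (t-s)) dB_s.
The Itô integral has mean 0 and (by the Itô isometry) variance sigma^2 * int_0^t exp(-2 theta (t - s)) ds = sigma^2 * (1 - exp(-2 theta t)) / (2 theta).
With theta = 5/3, sigma = 1/2, x_0 = 3/2:
  E[X_t] = 3/2 * exp(-5/3 t) = 3*exp(-5*t/3)/2
  Var(X_t) = (1/2)^2 * (1 - exp(-2*5/3 t)) / (2 * 5/3) = 3/40 - 3*exp(-10*t/3)/40.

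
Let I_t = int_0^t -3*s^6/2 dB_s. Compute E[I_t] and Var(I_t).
E[I_t] = 0; Var(I_t) = 9*t^13/52

The Itô integral of a deterministic integrand f(s) has mean 0 because each increment f(s) * (B_{s+ds} - B_s) has mean 0. By the Itô isometry:
  Var( int_0^t f(s) dB_s ) = E[ (int_0^t f(s) dB_s)^2 ] = int_0^t f(s)^2 ds.
Here f(s) = -3*s^6/2, so f(s)^2 = 9*s^12/4. Integrate:
  int_0^t (9*s^12/4) ds = 9*t^13/52.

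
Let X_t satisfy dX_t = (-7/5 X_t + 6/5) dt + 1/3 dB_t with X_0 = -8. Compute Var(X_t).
Var(X_t) = 5/126 - 5*exp(-14*t/5)/126

The variance V(t) = Var(X_t) satisfies V'(t) = 2 a V(t) + c^2 with V(0) = 0 (drift coefficient is linear in X, diffusion is constant). With a = -7/5, c = 1/3, the solution is
  V(t) = (c^2 / (2 a)) * (exp(2 a t) - 1)
       = ((1/3)^2 / (2*(-7/5))) * (exp((-14/5) t) - 1)
       = 5/126 - 5*exp(-14*t/5)/126.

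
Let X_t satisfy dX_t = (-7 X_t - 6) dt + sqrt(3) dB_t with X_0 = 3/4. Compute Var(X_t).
Var(X_t) = 3/14 - 3*exp(-14*t)/14

The variance V(t) = Var(X_t) satisfies V'(t) = 2 a V(t) + c^2 with V(0) = 0 (drift coefficient is linear in X, diffusion is constant). With a = -7, c = sqrt(3), the solution is
  V(t) = (c^2 / (2 a)) * (exp(2 a t) - 1)
       = (sqrt(3)^2 / (2*(-7))) * (exp((-14) t) - 1)
       = 3/14 - 3*exp(-14*t)/14.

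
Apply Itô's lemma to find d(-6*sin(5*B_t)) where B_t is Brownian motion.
d(-6*sin(5*B_t)) = (75*sin(5*B_t)) dt + (-30*cos(5*B_t)) dB_t

Itô's formula for f(B_t) gives d f(B_t) = f'(B_t) dB_t + (1/2) f''(B_t) dt. Compute derivatives of f(x) = -6*sin(5*x):
  f'(x)  = -30*cos(5*x)
  f''(x) = 150*sin(5*x)
Substitute x = B_t and multiply the f'' term by 1/2:
  drift     = (1/2) * (150*sin(5*x)) evaluated at B_t = 75*sin(5*B_t)
  diffusion = (-30*cos(5*x)) evaluated at B_t = -30*cos(5*B_t)
Therefore d(-6*sin(5*B_t)) = (75*sin(5*B_t)) dt + (-30*cos(5*B_t)) dB_t.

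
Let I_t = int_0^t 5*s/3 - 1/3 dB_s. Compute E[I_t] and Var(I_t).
E[I_t] = 0; Var(I_t) = t*(25*t^2 - 15*t + 3)/27

The Itô integral of a deterministic integrand f(s) has mean 0 because each increment f(s) * (B_{s+ds} - B_s) has mean 0. By the Itô isometry:
  Var( int_0^t f(s) dB_s ) = E[ (int_0^t f(s) dB_s)^2 ] = int_0^t f(s)^2 ds.
Here f(s) = 5*s/3 - 1/3, so f(s)^2 = (5*s - 1)^2/9. Integrate:
  int_0^t ((5*s - 1)^2/9) ds = t*(25*t^2 - 15*t + 3)/27.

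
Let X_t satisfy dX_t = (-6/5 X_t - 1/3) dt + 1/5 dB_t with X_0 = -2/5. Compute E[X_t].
E[X_t] = -5/18 - 11*exp(-6*t/5)/90

Taking expectations and using E[dB_t] = 0, the mean m(t) = E[X_t] satisfies the ODE m'(t) = a m(t) + b with m(0) = x_0. With a = -6/5, b = -1/3, x_0 = -2/5, the solution is
  m(t) = x_0 * exp(a t) + (b/a) * (exp(a t) - 1)
       = (-2/5) * exp((-6/5) t) + ((-1/3)/(-6/5)) * (exp((-6/5) t) - 1)
       = -5/18 - 11*exp(-6*t/5)/90.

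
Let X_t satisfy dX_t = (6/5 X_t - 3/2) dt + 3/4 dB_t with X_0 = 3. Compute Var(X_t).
Var(X_t) = 15*exp(12*t/5)/64 - 15/64

The variance V(t) = Var(X_t) satisfies V'(t) = 2 a V(t) + c^2 with V(0) = 0 (drift coefficient is linear in X, diffusion is constant). With a = 6/5, c = 3/4, the solution is
  V(t) = (c^2 / (2 a)) * (exp(2 a t) - 1)
       = ((3/4)^2 / (2*(6/5))) * (exp((12/5) t) - 1)
       = 15*exp(12*t/5)/64 - 15/64.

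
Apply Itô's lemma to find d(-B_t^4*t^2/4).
d(-B_t^4*t^2/4) = (B_t^2*t*(-B_t^2 - 3*t)/2) dt + (-B_t^3*t^2) dB_t

Itô's formula for f(t, x): d f(t, B_t) = (f_t + (1/2) f_xx) dt + f_x dB_t. Compute partials of f(t, x) = -t^2*x^4/4:
  f_t(t,x)  = -t*x^4/2
  f_x(t,x)  = -t^2*x^3
  f_xx(t,x) = -3*t^2*x^2
Assemble drift = f_t + (1/2) f_xx = t*x^2*(-3*t - x^2)/2 and diffusion = f_x = -t^2*x^3. Substituting x = B_t:
  d(-B_t^4*t^2/4) = (B_t^2*t*(-B_t^2 - 3*t)/2) dt + (-B_t^3*t^2) dB_t.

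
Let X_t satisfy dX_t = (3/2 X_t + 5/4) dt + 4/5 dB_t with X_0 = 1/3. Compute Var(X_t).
Var(X_t) = 16*exp(3*t)/75 - 16/75

The variance V(t) = Var(X_t) satisfies V'(t) = 2 a V(t) + c^2 with V(0) = 0 (drift coefficient is linear in X, diffusion is constant). With a = 3/2, c = 4/5, the solution is
  V(t) = (c^2 / (2 a)) * (exp(2 a t) - 1)
       = ((4/5)^2 / (2*(3/2))) * (exp(3 t) - 1)
       = 16*exp(3*t)/75 - 16/75.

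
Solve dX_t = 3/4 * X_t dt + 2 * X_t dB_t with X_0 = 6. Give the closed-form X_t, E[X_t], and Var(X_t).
X_t = 6 * exp((-5/4) t + (2) B_t); E[X_t] = 6*exp(3*t/4); Var(X_t) = 36*(exp(4*t) - 1)*exp(3*t/2)

For GBM dX = mu X dt + sigma X dB with X_0 = x_0, apply Itô to Y = log X: dY = (mu - sigma^2/2) dt + sigma dB, so Y_t = log(x_0) + (mu - sigma^2/2) t + sigma B_t and hence X_t = x_0 * exp((mu - sigma^2/2) t + sigma B_t).
With mu = 3/4, sigma = 2, x_0 = 6, this gives:
  X_t = 6 * exp((-5/4) * t + (2) * B_t).
Since sigma*B_t ~ Normal(0, sigma^2 t), E[exp(sigma*B_t)] = exp(sigma^2 t / 2); so E[X_t] = x_0 * exp((mu - sigma^2/2) t) * exp(sigma^2 t / 2) = x_0 * exp(mu t) = 6*exp(3*t/4).
Var(X_t) = E[X_t^2] - (E[X_t])^2 = x_0^2 * exp(2 mu t) * (exp(sigma^2 t) - 1) = 36*(exp(4*t) - 1)*exp(3*t/2).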